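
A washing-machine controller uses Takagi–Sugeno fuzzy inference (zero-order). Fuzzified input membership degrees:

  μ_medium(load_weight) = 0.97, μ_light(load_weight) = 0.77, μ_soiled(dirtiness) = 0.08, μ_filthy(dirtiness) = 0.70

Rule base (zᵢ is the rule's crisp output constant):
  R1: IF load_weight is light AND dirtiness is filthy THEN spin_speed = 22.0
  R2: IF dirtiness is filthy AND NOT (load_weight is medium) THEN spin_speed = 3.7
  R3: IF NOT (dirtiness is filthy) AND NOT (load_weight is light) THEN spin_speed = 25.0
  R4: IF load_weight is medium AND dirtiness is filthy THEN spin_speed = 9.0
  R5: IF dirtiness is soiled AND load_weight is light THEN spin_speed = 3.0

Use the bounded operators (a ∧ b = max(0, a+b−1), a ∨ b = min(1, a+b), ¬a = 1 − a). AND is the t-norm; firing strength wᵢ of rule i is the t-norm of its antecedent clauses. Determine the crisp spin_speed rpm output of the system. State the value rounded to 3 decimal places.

14.360

R1 (z=22.0): light=0.77, filthy=0.70; AND[max(0, a+b−1)] → w = 0.47
R2 (z=3.7): filthy=0.70, ¬medium=1−0.97=0.03; AND[max(0, a+b−1)] → w = 0.00
R3 (z=25.0): ¬filthy=1−0.70=0.30, ¬light=1−0.77=0.23; AND[max(0, a+b−1)] → w = 0.00
R4 (z=9.0): medium=0.97, filthy=0.70; AND[max(0, a+b−1)] → w = 0.67
R5 (z=3.0): soiled=0.08, light=0.77; AND[max(0, a+b−1)] → w = 0.00
Weighted average = (0.47·22.0 + 0.00·3.7 + 0.00·25.0 + 0.67·9.0 + 0.00·3.0) / (0.47 + 0.00 + 0.00 + 0.67 + 0.00)
  = 16.3700 / 1.1400 = 14.360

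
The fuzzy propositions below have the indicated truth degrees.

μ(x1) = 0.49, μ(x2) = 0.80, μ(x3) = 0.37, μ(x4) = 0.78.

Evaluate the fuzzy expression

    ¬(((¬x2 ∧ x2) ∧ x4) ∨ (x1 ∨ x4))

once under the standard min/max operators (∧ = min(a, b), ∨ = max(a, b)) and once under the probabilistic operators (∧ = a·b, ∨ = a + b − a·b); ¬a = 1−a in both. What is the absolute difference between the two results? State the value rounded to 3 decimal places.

0.122

Under standard min/max:
  ¬x2 = 1 − 0.80 = 0.20
  ¬x2 ∧ x2 = min(a, b) on (0.20, 0.80) = 0.20
  (¬x2 ∧ x2) ∧ x4 = min(a, b) on (0.20, 0.78) = 0.20
  x1 ∨ x4 = max(a, b) on (0.49, 0.78) = 0.78
  ((¬x2 ∧ x2) ∧ x4) ∨ (x1 ∨ x4) = max(a, b) on (0.20, 0.78) = 0.78
  ¬(((¬x2 ∧ x2) ∧ x4) ∨ (x1 ∨ x4)) = 1 − 0.78 = 0.22
  → value = 0.2200
Under probabilistic:
  ¬x2 = 1 − 0.8000 = 0.2000
  ¬x2 ∧ x2 = a·b on (0.2000, 0.8000) = 0.1600
  (¬x2 ∧ x2) ∧ x4 = a·b on (0.1600, 0.7800) = 0.1248
  x1 ∨ x4 = a + b − a·b on (0.4900, 0.7800) = 0.8878
  ((¬x2 ∧ x2) ∧ x4) ∨ (x1 ∨ x4) = a + b − a·b on (0.1248, 0.8878) = 0.9018
  ¬(((¬x2 ∧ x2) ∧ x4) ∨ (x1 ∨ x4)) = 1 − 0.9018 = 0.0982
  → value = 0.0982
|0.2200 − 0.0982| = 0.122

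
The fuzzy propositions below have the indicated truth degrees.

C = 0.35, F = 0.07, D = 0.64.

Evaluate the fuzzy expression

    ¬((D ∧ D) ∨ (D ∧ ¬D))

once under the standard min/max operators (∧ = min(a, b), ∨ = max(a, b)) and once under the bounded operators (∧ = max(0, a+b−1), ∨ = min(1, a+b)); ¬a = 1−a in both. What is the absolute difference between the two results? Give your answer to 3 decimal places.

0.360

Under standard min/max:
  D ∧ D = min(a, b) on (0.64, 0.64) = 0.64
  ¬D = 1 − 0.64 = 0.36
  D ∧ ¬D = min(a, b) on (0.64, 0.36) = 0.36
  (D ∧ D) ∨ (D ∧ ¬D) = max(a, b) on (0.64, 0.36) = 0.64
  ¬((D ∧ D) ∨ (D ∧ ¬D)) = 1 − 0.64 = 0.36
  → value = 0.3600
Under bounded:
  D ∧ D = max(0, a+b−1) on (0.64, 0.64) = 0.28
  ¬D = 1 − 0.64 = 0.36
  D ∧ ¬D = max(0, a+b−1) on (0.64, 0.36) = 0.00
  (D ∧ D) ∨ (D ∧ ¬D) = min(1, a+b) on (0.28, 0.00) = 0.28
  ¬((D ∧ D) ∨ (D ∧ ¬D)) = 1 − 0.28 = 0.72
  → value = 0.7200
|0.3600 − 0.7200| = 0.360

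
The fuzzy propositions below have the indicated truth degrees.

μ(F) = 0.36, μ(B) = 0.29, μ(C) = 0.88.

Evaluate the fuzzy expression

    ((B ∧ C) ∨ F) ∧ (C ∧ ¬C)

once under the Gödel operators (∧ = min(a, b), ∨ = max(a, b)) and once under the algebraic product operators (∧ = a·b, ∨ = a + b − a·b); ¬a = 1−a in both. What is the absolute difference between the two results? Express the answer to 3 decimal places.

Under Gödel:
  B ∧ C = min(a, b) on (0.29, 0.88) = 0.29
  (B ∧ C) ∨ F = max(a, b) on (0.29, 0.36) = 0.36
  ¬C = 1 − 0.88 = 0.12
  C ∧ ¬C = min(a, b) on (0.88, 0.12) = 0.12
  ((B ∧ C) ∨ F) ∧ (C ∧ ¬C) = min(a, b) on (0.36, 0.12) = 0.12
  → value = 0.1200
Under algebraic product:
  B ∧ C = a·b on (0.2900, 0.8800) = 0.2552
  (B ∧ C) ∨ F = a + b − a·b on (0.2552, 0.3600) = 0.5233
  ¬C = 1 − 0.8800 = 0.1200
  C ∧ ¬C = a·b on (0.8800, 0.1200) = 0.1056
  ((B ∧ C) ∨ F) ∧ (C ∧ ¬C) = a·b on (0.5233, 0.1056) = 0.0553
  → value = 0.0553
|0.1200 − 0.0553| = 0.065

0.065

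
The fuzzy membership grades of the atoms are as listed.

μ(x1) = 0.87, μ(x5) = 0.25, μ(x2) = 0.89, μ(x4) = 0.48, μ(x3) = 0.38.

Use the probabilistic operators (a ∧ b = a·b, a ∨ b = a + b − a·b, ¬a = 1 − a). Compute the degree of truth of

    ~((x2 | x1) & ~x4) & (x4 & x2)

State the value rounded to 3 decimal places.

x2 | x1 = a + b − a·b on (0.8900, 0.8700) = 0.9857
~x4 = 1 − 0.4800 = 0.5200
(x2 | x1) & ~x4 = a·b on (0.9857, 0.5200) = 0.5126
~((x2 | x1) & ~x4) = 1 − 0.5126 = 0.4874
x4 & x2 = a·b on (0.4800, 0.8900) = 0.4272
~((x2 | x1) & ~x4) & (x4 & x2) = a·b on (0.4874, 0.4272) = 0.2082

0.208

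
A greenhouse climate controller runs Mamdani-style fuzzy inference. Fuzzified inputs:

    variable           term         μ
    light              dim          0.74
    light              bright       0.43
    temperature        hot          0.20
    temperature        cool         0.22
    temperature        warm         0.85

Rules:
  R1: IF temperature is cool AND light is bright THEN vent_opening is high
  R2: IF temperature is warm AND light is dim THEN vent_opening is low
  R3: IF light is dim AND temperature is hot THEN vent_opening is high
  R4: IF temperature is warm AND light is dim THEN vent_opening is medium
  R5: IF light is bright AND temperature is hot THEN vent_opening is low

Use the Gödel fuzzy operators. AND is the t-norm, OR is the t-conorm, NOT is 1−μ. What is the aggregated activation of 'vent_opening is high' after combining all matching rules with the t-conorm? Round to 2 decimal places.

R1: cool=0.22, bright=0.43; AND[min(a, b)] → w = 0.22
R2: warm=0.85, dim=0.74; AND[min(a, b)] → w = 0.74
R3: dim=0.74, hot=0.20; AND[min(a, b)] → w = 0.20
R4: warm=0.85, dim=0.74; AND[min(a, b)] → w = 0.74
R5: bright=0.43, hot=0.20; AND[min(a, b)] → w = 0.20
Rules with consequent 'high': {R1, R3} → strengths 0.22, 0.20
Aggregate via t-conorm [max(a, b)]: 0.22

0.22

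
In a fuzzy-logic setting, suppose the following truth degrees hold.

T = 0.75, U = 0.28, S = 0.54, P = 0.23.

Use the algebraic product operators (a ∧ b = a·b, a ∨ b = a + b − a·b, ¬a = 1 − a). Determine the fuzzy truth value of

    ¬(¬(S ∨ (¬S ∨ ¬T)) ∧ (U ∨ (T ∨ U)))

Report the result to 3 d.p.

0.838

¬S = 1 − 0.5400 = 0.4600
¬T = 1 − 0.7500 = 0.2500
¬S ∨ ¬T = a + b − a·b on (0.4600, 0.2500) = 0.5950
S ∨ (¬S ∨ ¬T) = a + b − a·b on (0.5400, 0.5950) = 0.8137
¬(S ∨ (¬S ∨ ¬T)) = 1 − 0.8137 = 0.1863
T ∨ U = a + b − a·b on (0.7500, 0.2800) = 0.8200
U ∨ (T ∨ U) = a + b − a·b on (0.2800, 0.8200) = 0.8704
¬(S ∨ (¬S ∨ ¬T)) ∧ (U ∨ (T ∨ U)) = a·b on (0.1863, 0.8704) = 0.1622
¬(¬(S ∨ (¬S ∨ ¬T)) ∧ (U ∨ (T ∨ U))) = 1 − 0.1622 = 0.8378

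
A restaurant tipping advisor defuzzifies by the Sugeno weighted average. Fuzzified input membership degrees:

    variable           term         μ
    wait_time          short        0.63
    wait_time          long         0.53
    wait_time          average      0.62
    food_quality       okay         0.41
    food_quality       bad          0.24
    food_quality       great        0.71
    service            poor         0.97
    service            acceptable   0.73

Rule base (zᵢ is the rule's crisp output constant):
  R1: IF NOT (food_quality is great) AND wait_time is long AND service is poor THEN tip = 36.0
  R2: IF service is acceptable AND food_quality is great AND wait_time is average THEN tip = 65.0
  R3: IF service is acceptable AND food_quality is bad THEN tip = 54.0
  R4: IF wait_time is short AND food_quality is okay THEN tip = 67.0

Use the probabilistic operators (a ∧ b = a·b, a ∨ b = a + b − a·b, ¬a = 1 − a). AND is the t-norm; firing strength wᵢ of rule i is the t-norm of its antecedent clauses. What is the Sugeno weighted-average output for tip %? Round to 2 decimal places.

R1 (z=36.0): ¬great=1−0.71=0.29, long=0.53, poor=0.97; AND[a·b] → w = 0.1491
R2 (z=65.0): acceptable=0.73, great=0.71, average=0.62; AND[a·b] → w = 0.3213
R3 (z=54.0): acceptable=0.73, bad=0.24; AND[a·b] → w = 0.1752
R4 (z=67.0): short=0.63, okay=0.41; AND[a·b] → w = 0.2583
Weighted average = (0.1491·36.0 + 0.3213·65.0 + 0.1752·54.0 + 0.2583·67.0) / (0.1491 + 0.3213 + 0.1752 + 0.2583)
  = 53.0216 / 0.9039 = 58.66

58.66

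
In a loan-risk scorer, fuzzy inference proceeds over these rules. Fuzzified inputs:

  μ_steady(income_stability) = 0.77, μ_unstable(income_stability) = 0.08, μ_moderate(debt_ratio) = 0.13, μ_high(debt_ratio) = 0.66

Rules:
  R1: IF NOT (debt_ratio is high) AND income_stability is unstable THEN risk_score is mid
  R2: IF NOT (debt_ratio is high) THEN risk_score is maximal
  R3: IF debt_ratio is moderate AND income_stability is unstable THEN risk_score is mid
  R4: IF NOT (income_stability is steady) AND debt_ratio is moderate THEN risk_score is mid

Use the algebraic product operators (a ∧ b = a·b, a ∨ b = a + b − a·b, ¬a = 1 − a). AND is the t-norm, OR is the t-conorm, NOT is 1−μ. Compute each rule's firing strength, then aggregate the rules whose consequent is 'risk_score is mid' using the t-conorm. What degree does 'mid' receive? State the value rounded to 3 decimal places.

R1: ¬high=1−0.66=0.34, unstable=0.08; AND[a·b] → w = 0.0272
R2: ¬high=1−0.66=0.34 → w = 0.3400
R3: moderate=0.13, unstable=0.08; AND[a·b] → w = 0.0104
R4: ¬steady=1−0.77=0.23, moderate=0.13; AND[a·b] → w = 0.0299
Rules with consequent 'mid': {R1, R3, R4} → strengths 0.0272, 0.0104, 0.0299
Aggregate via t-conorm [a + b − a·b]: 0.0661

0.066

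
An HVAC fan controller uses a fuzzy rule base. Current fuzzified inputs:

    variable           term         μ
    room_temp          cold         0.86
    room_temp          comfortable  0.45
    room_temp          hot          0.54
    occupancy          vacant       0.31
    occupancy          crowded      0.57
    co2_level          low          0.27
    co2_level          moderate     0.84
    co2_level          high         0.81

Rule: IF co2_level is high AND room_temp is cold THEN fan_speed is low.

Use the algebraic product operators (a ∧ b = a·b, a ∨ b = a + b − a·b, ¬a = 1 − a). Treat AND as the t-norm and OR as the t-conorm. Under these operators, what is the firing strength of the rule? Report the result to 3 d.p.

0.697

firing strength: high=0.81, cold=0.86; AND[a·b] → w = 0.6966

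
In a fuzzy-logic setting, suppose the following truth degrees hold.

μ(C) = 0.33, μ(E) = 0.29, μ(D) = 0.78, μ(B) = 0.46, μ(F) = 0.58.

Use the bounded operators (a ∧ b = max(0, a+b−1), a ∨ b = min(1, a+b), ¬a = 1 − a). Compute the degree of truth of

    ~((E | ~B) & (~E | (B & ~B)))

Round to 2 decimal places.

~B = 1 − 0.46 = 0.54
E | ~B = min(1, a+b) on (0.29, 0.54) = 0.83
~E = 1 − 0.29 = 0.71
~B = 1 − 0.46 = 0.54
B & ~B = max(0, a+b−1) on (0.46, 0.54) = 0.00
~E | (B & ~B) = min(1, a+b) on (0.71, 0.00) = 0.71
(E | ~B) & (~E | (B & ~B)) = max(0, a+b−1) on (0.83, 0.71) = 0.54
~((E | ~B) & (~E | (B & ~B))) = 1 − 0.54 = 0.46

0.46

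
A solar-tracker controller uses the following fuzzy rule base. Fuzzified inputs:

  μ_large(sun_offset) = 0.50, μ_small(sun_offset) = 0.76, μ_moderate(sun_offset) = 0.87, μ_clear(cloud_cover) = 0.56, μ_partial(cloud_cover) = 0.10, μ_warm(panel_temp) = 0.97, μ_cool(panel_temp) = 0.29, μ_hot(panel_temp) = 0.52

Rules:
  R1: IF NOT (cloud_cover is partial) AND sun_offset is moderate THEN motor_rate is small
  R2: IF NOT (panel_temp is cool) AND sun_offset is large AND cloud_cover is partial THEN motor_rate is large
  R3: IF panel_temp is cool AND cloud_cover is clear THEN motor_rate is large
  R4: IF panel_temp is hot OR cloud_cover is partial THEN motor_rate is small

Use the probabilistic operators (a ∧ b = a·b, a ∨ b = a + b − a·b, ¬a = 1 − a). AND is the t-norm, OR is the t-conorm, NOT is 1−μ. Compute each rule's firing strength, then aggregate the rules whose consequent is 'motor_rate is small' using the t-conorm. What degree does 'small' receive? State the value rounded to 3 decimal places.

0.906

R1: ¬partial=1−0.10=0.90, moderate=0.87; AND[a·b] → w = 0.7830
R2: ¬cool=1−0.29=0.71, large=0.50, partial=0.10; AND[a·b] → w = 0.0355
R3: cool=0.29, clear=0.56; AND[a·b] → w = 0.1624
R4: hot=0.52, partial=0.10; OR[a + b − a·b] → w = 0.5680
Rules with consequent 'small': {R1, R4} → strengths 0.7830, 0.5680
Aggregate via t-conorm [a + b − a·b]: 0.9063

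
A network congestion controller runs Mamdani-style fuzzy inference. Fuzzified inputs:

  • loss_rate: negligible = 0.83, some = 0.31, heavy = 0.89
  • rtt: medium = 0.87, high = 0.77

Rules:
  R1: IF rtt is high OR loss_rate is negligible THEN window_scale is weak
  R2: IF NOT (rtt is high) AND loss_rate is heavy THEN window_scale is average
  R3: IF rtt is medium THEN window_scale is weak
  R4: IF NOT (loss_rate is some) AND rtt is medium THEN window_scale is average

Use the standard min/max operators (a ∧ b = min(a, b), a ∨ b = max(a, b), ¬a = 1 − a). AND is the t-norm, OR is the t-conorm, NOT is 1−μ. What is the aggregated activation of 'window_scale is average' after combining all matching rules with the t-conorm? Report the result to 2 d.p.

0.69

R1: high=0.77, negligible=0.83; OR[max(a, b)] → w = 0.83
R2: ¬high=1−0.77=0.23, heavy=0.89; AND[min(a, b)] → w = 0.23
R3: medium=0.87 → w = 0.87
R4: ¬some=1−0.31=0.69, medium=0.87; AND[min(a, b)] → w = 0.69
Rules with consequent 'average': {R2, R4} → strengths 0.23, 0.69
Aggregate via t-conorm [max(a, b)]: 0.69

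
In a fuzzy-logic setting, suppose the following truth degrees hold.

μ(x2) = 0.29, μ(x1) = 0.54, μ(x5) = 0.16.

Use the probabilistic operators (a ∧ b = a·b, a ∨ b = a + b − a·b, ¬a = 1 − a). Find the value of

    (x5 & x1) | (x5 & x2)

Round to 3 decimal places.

x5 & x1 = a·b on (0.1600, 0.5400) = 0.0864
x5 & x2 = a·b on (0.1600, 0.2900) = 0.0464
(x5 & x1) | (x5 & x2) = a + b − a·b on (0.0864, 0.0464) = 0.1288

0.129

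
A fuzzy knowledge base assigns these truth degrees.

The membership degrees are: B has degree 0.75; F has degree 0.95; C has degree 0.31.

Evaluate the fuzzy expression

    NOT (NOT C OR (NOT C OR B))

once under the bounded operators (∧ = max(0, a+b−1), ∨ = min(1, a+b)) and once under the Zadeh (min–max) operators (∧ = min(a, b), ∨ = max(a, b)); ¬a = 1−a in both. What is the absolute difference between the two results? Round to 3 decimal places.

0.250

Under bounded:
  NOT C = 1 − 0.31 = 0.69
  NOT C = 1 − 0.31 = 0.69
  NOT C OR B = min(1, a+b) on (0.69, 0.75) = 1.00
  NOT C OR (NOT C OR B) = min(1, a+b) on (0.69, 1.00) = 1.00
  NOT (NOT C OR (NOT C OR B)) = 1 − 1.00 = 0.00
  → value = 0.0000
Under Zadeh (min–max):
  NOT C = 1 − 0.31 = 0.69
  NOT C = 1 − 0.31 = 0.69
  NOT C OR B = max(a, b) on (0.69, 0.75) = 0.75
  NOT C OR (NOT C OR B) = max(a, b) on (0.69, 0.75) = 0.75
  NOT (NOT C OR (NOT C OR B)) = 1 − 0.75 = 0.25
  → value = 0.2500
|0.0000 − 0.2500| = 0.250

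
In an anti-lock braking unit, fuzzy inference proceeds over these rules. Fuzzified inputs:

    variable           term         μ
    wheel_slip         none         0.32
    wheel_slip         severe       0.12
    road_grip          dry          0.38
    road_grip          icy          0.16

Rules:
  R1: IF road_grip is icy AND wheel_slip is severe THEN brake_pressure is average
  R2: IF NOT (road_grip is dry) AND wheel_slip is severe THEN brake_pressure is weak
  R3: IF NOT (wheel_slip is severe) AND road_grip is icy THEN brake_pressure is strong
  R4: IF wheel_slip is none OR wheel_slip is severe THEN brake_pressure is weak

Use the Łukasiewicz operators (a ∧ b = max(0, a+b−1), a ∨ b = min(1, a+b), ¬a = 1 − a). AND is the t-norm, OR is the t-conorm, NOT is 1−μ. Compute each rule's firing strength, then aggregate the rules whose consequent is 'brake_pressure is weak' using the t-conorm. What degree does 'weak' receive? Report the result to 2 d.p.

R1: icy=0.16, severe=0.12; AND[max(0, a+b−1)] → w = 0.00
R2: ¬dry=1−0.38=0.62, severe=0.12; AND[max(0, a+b−1)] → w = 0.00
R3: ¬severe=1−0.12=0.88, icy=0.16; AND[max(0, a+b−1)] → w = 0.04
R4: none=0.32, severe=0.12; OR[min(1, a+b)] → w = 0.44
Rules with consequent 'weak': {R2, R4} → strengths 0.00, 0.44
Aggregate via t-conorm [min(1, a+b)]: 0.44

0.44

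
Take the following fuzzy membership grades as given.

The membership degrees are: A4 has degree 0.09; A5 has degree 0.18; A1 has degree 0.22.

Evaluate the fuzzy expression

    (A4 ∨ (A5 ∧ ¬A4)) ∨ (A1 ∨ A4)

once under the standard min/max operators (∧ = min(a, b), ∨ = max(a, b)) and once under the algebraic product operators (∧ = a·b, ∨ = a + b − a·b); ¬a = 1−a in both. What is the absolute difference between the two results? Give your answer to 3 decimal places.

Under standard min/max:
  ¬A4 = 1 − 0.09 = 0.91
  A5 ∧ ¬A4 = min(a, b) on (0.18, 0.91) = 0.18
  A4 ∨ (A5 ∧ ¬A4) = max(a, b) on (0.09, 0.18) = 0.18
  A1 ∨ A4 = max(a, b) on (0.22, 0.09) = 0.22
  (A4 ∨ (A5 ∧ ¬A4)) ∨ (A1 ∨ A4) = max(a, b) on (0.18, 0.22) = 0.22
  → value = 0.2200
Under algebraic product:
  ¬A4 = 1 − 0.0900 = 0.9100
  A5 ∧ ¬A4 = a·b on (0.1800, 0.9100) = 0.1638
  A4 ∨ (A5 ∧ ¬A4) = a + b − a·b on (0.0900, 0.1638) = 0.2391
  A1 ∨ A4 = a + b − a·b on (0.2200, 0.0900) = 0.2902
  (A4 ∨ (A5 ∧ ¬A4)) ∨ (A1 ∨ A4) = a + b − a·b on (0.2391, 0.2902) = 0.4599
  → value = 0.4599
|0.2200 − 0.4599| = 0.240

0.240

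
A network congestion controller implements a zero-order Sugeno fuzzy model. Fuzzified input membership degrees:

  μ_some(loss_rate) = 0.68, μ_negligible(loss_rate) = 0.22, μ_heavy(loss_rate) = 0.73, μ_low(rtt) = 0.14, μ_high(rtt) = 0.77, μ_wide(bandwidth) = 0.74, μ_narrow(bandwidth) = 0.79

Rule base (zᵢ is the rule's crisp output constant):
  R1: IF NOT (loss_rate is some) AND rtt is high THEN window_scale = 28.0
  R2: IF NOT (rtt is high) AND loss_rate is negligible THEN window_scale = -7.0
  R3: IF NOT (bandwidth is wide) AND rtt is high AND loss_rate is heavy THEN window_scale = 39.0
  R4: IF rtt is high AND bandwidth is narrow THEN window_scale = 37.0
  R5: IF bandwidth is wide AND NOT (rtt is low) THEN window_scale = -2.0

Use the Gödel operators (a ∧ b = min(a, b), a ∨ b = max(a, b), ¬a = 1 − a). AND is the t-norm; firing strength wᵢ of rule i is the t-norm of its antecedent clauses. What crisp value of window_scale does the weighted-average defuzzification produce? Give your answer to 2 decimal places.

R1 (z=28.0): ¬some=1−0.68=0.32, high=0.77; AND[min(a, b)] → w = 0.32
R2 (z=-7.0): ¬high=1−0.77=0.23, negligible=0.22; AND[min(a, b)] → w = 0.22
R3 (z=39.0): ¬wide=1−0.74=0.26, high=0.77, heavy=0.73; AND[min(a, b)] → w = 0.26
R4 (z=37.0): high=0.77, narrow=0.79; AND[min(a, b)] → w = 0.77
R5 (z=-2.0): wide=0.74, ¬low=1−0.14=0.86; AND[min(a, b)] → w = 0.74
Weighted average = (0.32·28.0 + 0.22·-7.0 + 0.26·39.0 + 0.77·37.0 + 0.74·-2.0) / (0.32 + 0.22 + 0.26 + 0.77 + 0.74)
  = 44.5700 / 2.3100 = 19.29

19.29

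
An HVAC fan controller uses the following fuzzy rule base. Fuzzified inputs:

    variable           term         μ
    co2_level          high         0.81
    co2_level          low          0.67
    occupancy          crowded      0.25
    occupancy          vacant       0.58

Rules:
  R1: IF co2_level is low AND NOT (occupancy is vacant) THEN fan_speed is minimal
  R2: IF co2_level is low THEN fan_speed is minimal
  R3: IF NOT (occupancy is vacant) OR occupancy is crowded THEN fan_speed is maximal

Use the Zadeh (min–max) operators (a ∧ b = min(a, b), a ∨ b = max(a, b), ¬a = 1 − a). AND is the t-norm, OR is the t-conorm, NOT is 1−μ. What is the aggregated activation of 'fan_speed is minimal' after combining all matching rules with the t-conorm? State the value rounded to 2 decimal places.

R1: low=0.67, ¬vacant=1−0.58=0.42; AND[min(a, b)] → w = 0.42
R2: low=0.67 → w = 0.67
R3: ¬vacant=1−0.58=0.42, crowded=0.25; OR[max(a, b)] → w = 0.42
Rules with consequent 'minimal': {R1, R2} → strengths 0.42, 0.67
Aggregate via t-conorm [max(a, b)]: 0.67

0.67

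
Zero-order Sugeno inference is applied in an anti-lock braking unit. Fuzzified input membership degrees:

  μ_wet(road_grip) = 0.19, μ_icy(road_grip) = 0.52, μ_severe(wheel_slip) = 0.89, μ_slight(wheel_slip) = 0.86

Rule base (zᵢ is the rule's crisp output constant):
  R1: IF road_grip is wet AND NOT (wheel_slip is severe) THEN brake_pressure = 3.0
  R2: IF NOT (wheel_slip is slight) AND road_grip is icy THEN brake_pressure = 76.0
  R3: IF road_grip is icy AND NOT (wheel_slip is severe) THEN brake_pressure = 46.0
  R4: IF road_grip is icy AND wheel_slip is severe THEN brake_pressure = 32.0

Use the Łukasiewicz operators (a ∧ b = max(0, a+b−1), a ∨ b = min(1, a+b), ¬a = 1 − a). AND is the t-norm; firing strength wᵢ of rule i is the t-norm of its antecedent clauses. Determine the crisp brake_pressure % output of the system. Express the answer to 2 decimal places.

R1 (z=3.0): wet=0.19, ¬severe=1−0.89=0.11; AND[max(0, a+b−1)] → w = 0.00
R2 (z=76.0): ¬slight=1−0.86=0.14, icy=0.52; AND[max(0, a+b−1)] → w = 0.00
R3 (z=46.0): icy=0.52, ¬severe=1−0.89=0.11; AND[max(0, a+b−1)] → w = 0.00
R4 (z=32.0): icy=0.52, severe=0.89; AND[max(0, a+b−1)] → w = 0.41
Weighted average = (0.00·3.0 + 0.00·76.0 + 0.00·46.0 + 0.41·32.0) / (0.00 + 0.00 + 0.00 + 0.41)
  = 13.1200 / 0.4100 = 32.00

32.00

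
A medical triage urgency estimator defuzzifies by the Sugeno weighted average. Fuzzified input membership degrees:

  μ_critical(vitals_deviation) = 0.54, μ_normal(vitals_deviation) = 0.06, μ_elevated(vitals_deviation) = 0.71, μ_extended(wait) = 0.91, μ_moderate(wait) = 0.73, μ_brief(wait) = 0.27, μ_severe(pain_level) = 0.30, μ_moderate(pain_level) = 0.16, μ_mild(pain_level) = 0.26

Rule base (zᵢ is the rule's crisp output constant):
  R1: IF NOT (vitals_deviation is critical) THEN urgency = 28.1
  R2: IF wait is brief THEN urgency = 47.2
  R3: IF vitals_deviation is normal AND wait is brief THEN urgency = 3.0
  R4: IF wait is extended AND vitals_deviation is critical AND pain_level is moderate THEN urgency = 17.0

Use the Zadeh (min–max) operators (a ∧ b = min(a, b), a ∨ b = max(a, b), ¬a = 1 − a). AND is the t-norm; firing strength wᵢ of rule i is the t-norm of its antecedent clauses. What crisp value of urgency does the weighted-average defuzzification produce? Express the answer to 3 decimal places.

R1 (z=28.1): ¬critical=1−0.54=0.46 → w = 0.46
R2 (z=47.2): brief=0.27 → w = 0.27
R3 (z=3.0): normal=0.06, brief=0.27; AND[min(a, b)] → w = 0.06
R4 (z=17.0): extended=0.91, critical=0.54, moderate=0.16; AND[min(a, b)] → w = 0.16
Weighted average = (0.46·28.1 + 0.27·47.2 + 0.06·3.0 + 0.16·17.0) / (0.46 + 0.27 + 0.06 + 0.16)
  = 28.5700 / 0.9500 = 30.074

30.074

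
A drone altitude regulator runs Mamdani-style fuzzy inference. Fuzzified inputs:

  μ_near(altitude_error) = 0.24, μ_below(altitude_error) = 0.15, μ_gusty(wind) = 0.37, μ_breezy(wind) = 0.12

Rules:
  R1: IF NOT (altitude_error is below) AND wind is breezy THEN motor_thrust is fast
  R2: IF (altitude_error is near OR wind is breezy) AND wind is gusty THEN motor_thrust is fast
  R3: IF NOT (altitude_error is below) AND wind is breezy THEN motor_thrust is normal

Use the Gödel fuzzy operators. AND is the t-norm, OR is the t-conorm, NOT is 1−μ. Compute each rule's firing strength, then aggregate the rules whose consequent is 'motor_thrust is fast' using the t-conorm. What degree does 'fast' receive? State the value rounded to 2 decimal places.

0.24

R1: ¬below=1−0.15=0.85, breezy=0.12; AND[min(a, b)] → w = 0.12
R2: (near=0.24 OR breezy=0.12) = 0.24; AND[min(a, b)] with gusty=0.37 → w = 0.24
R3: ¬below=1−0.15=0.85, breezy=0.12; AND[min(a, b)] → w = 0.12
Rules with consequent 'fast': {R1, R2} → strengths 0.12, 0.24
Aggregate via t-conorm [max(a, b)]: 0.24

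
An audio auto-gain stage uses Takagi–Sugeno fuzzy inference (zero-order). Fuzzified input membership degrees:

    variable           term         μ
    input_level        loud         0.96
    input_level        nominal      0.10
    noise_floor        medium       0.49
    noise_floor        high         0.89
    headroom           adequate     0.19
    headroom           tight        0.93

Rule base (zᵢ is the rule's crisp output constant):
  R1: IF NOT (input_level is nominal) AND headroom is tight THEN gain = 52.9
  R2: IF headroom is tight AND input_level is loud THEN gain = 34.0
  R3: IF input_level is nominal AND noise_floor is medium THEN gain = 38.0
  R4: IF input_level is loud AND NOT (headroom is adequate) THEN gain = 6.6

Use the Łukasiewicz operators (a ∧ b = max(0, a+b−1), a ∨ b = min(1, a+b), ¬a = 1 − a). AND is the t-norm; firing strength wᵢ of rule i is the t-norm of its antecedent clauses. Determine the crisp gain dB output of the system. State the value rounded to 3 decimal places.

R1 (z=52.9): ¬nominal=1−0.10=0.90, tight=0.93; AND[max(0, a+b−1)] → w = 0.83
R2 (z=34.0): tight=0.93, loud=0.96; AND[max(0, a+b−1)] → w = 0.89
R3 (z=38.0): nominal=0.10, medium=0.49; AND[max(0, a+b−1)] → w = 0.00
R4 (z=6.6): loud=0.96, ¬adequate=1−0.19=0.81; AND[max(0, a+b−1)] → w = 0.77
Weighted average = (0.83·52.9 + 0.89·34.0 + 0.00·38.0 + 0.77·6.6) / (0.83 + 0.89 + 0.00 + 0.77)
  = 79.2490 / 2.4900 = 31.827

31.827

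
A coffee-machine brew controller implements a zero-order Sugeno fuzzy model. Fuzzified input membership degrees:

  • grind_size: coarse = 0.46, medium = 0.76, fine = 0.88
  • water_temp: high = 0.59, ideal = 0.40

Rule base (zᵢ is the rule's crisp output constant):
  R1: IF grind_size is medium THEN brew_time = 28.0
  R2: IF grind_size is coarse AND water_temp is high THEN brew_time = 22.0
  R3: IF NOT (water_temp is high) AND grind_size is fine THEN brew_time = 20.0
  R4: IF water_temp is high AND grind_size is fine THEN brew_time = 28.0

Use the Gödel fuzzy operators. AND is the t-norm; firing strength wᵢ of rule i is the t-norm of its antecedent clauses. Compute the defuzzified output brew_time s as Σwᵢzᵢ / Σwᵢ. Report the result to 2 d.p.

25.28

R1 (z=28.0): medium=0.76 → w = 0.76
R2 (z=22.0): coarse=0.46, high=0.59; AND[min(a, b)] → w = 0.46
R3 (z=20.0): ¬high=1−0.59=0.41, fine=0.88; AND[min(a, b)] → w = 0.41
R4 (z=28.0): high=0.59, fine=0.88; AND[min(a, b)] → w = 0.59
Weighted average = (0.76·28.0 + 0.46·22.0 + 0.41·20.0 + 0.59·28.0) / (0.76 + 0.46 + 0.41 + 0.59)
  = 56.1200 / 2.2200 = 25.28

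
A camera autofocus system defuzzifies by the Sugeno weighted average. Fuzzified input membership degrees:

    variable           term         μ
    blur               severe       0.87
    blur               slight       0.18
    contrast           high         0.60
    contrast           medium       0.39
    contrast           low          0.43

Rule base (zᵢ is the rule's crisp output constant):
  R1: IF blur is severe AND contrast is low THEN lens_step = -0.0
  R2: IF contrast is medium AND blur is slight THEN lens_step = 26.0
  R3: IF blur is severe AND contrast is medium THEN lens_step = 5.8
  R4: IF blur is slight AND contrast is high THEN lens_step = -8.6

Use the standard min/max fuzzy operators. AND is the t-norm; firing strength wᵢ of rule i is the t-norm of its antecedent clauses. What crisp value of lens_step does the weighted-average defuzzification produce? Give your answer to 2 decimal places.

4.57

R1 (z=-0.0): severe=0.87, low=0.43; AND[min(a, b)] → w = 0.43
R2 (z=26.0): medium=0.39, slight=0.18; AND[min(a, b)] → w = 0.18
R3 (z=5.8): severe=0.87, medium=0.39; AND[min(a, b)] → w = 0.39
R4 (z=-8.6): slight=0.18, high=0.60; AND[min(a, b)] → w = 0.18
Weighted average = (0.43·-0.0 + 0.18·26.0 + 0.39·5.8 + 0.18·-8.6) / (0.43 + 0.18 + 0.39 + 0.18)
  = 5.3940 / 1.1800 = 4.57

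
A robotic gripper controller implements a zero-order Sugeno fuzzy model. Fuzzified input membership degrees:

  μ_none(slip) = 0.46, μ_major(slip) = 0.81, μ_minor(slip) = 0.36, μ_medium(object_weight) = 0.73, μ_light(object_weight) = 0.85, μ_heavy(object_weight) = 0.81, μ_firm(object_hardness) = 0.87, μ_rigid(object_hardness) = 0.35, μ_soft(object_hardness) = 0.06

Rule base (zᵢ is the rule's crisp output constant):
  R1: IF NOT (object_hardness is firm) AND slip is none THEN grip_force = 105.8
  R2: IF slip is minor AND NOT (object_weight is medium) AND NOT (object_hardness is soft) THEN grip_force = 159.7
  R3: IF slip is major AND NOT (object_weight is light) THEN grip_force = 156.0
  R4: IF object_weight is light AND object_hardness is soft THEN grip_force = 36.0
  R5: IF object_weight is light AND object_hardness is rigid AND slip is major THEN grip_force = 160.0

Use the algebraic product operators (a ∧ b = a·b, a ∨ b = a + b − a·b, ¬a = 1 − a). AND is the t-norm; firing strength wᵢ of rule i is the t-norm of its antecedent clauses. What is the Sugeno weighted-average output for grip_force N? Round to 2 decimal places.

R1 (z=105.8): ¬firm=1−0.87=0.13, none=0.46; AND[a·b] → w = 0.0598
R2 (z=159.7): minor=0.36, ¬medium=1−0.73=0.27, ¬soft=1−0.06=0.94; AND[a·b] → w = 0.0914
R3 (z=156.0): major=0.81, ¬light=1−0.85=0.15; AND[a·b] → w = 0.1215
R4 (z=36.0): light=0.85, soft=0.06; AND[a·b] → w = 0.0510
R5 (z=160.0): light=0.85, rigid=0.35, major=0.81; AND[a·b] → w = 0.2410
Weighted average = (0.0598·105.8 + 0.0914·159.7 + 0.1215·156.0 + 0.0510·36.0 + 0.2410·160.0) / (0.0598 + 0.0914 + 0.1215 + 0.0510 + 0.2410)
  = 80.2643 / 0.5646 = 142.15

142.15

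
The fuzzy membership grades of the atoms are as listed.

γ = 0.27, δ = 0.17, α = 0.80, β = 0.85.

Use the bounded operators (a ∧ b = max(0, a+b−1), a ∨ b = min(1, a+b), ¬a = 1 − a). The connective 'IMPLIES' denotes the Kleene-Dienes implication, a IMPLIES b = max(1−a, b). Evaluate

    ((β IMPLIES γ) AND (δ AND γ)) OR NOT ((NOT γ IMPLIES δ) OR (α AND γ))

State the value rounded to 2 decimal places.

β IMPLIES γ  [Kleene-Dienes: max(1−a, b)] with a=0.85, b=0.27 → 0.27
δ AND γ = max(0, a+b−1) on (0.17, 0.27) = 0.00
(β IMPLIES γ) AND (δ AND γ) = max(0, a+b−1) on (0.27, 0.00) = 0.00
NOT γ = 1 − 0.27 = 0.73
NOT γ IMPLIES δ  [Kleene-Dienes: max(1−a, b)] with a=0.73, b=0.17 → 0.27
α AND γ = max(0, a+b−1) on (0.80, 0.27) = 0.07
(NOT γ IMPLIES δ) OR (α AND γ) = min(1, a+b) on (0.27, 0.07) = 0.34
NOT ((NOT γ IMPLIES δ) OR (α AND γ)) = 1 − 0.34 = 0.66
((β IMPLIES γ) AND (δ AND γ)) OR NOT ((NOT γ IMPLIES δ) OR (α AND γ)) = min(1, a+b) on (0.00, 0.66) = 0.66

0.66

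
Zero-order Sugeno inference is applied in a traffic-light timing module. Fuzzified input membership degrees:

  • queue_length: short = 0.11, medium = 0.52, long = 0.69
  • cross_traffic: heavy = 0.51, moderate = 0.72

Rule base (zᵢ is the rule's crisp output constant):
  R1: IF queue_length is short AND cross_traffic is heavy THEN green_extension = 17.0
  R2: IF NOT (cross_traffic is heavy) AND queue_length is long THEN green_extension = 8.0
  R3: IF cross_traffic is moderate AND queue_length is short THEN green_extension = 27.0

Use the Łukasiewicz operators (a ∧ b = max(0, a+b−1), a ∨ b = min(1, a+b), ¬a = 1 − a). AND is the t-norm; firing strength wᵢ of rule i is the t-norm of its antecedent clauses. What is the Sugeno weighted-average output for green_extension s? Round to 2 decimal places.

R1 (z=17.0): short=0.11, heavy=0.51; AND[max(0, a+b−1)] → w = 0.00
R2 (z=8.0): ¬heavy=1−0.51=0.49, long=0.69; AND[max(0, a+b−1)] → w = 0.18
R3 (z=27.0): moderate=0.72, short=0.11; AND[max(0, a+b−1)] → w = 0.00
Weighted average = (0.00·17.0 + 0.18·8.0 + 0.00·27.0) / (0.00 + 0.18 + 0.00)
  = 1.4400 / 0.1800 = 8.00

8.00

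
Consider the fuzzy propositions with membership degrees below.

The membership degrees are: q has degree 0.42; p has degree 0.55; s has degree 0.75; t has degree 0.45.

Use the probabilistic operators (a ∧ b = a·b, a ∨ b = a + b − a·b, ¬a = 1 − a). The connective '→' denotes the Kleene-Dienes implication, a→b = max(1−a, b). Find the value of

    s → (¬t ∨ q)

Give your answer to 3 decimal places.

¬t = 1 − 0.4500 = 0.5500
¬t ∨ q = a + b − a·b on (0.5500, 0.4200) = 0.7390
s → (¬t ∨ q)  [Kleene-Dienes: max(1−a, b)] with a=0.7500, b=0.7390 → 0.7390

0.739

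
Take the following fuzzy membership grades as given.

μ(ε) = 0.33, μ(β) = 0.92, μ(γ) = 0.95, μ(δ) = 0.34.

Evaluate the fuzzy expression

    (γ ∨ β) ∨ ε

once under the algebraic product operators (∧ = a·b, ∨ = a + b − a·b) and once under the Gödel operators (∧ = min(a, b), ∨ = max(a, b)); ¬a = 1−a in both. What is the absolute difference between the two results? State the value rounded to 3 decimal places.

0.047

Under algebraic product:
  γ ∨ β = a + b − a·b on (0.9500, 0.9200) = 0.9960
  (γ ∨ β) ∨ ε = a + b − a·b on (0.9960, 0.3300) = 0.9973
  → value = 0.9973
Under Gödel:
  γ ∨ β = max(a, b) on (0.95, 0.92) = 0.95
  (γ ∨ β) ∨ ε = max(a, b) on (0.95, 0.33) = 0.95
  → value = 0.9500
|0.9973 − 0.9500| = 0.047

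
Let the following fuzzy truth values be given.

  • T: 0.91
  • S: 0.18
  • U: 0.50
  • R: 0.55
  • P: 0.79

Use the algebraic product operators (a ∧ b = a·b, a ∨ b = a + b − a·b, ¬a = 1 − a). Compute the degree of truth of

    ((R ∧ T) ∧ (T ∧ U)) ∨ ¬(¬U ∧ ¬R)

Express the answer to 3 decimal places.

0.826

R ∧ T = a·b on (0.5500, 0.9100) = 0.5005
T ∧ U = a·b on (0.9100, 0.5000) = 0.4550
(R ∧ T) ∧ (T ∧ U) = a·b on (0.5005, 0.4550) = 0.2277
¬U = 1 − 0.5000 = 0.5000
¬R = 1 − 0.5500 = 0.4500
¬U ∧ ¬R = a·b on (0.5000, 0.4500) = 0.2250
¬(¬U ∧ ¬R) = 1 − 0.2250 = 0.7750
((R ∧ T) ∧ (T ∧ U)) ∨ ¬(¬U ∧ ¬R) = a + b − a·b on (0.2277, 0.7750) = 0.8262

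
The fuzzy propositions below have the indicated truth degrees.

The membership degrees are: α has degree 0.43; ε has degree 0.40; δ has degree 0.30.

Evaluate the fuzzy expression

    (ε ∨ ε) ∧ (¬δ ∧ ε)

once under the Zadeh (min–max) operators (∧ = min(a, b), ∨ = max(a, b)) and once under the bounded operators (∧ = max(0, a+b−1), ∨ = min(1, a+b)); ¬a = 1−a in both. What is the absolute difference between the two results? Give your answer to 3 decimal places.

Under Zadeh (min–max):
  ε ∨ ε = max(a, b) on (0.40, 0.40) = 0.40
  ¬δ = 1 − 0.30 = 0.70
  ¬δ ∧ ε = min(a, b) on (0.70, 0.40) = 0.40
  (ε ∨ ε) ∧ (¬δ ∧ ε) = min(a, b) on (0.40, 0.40) = 0.40
  → value = 0.4000
Under bounded:
  ε ∨ ε = min(1, a+b) on (0.40, 0.40) = 0.80
  ¬δ = 1 − 0.30 = 0.70
  ¬δ ∧ ε = max(0, a+b−1) on (0.70, 0.40) = 0.10
  (ε ∨ ε) ∧ (¬δ ∧ ε) = max(0, a+b−1) on (0.80, 0.10) = 0.00
  → value = 0.0000
|0.4000 − 0.0000| = 0.400

0.400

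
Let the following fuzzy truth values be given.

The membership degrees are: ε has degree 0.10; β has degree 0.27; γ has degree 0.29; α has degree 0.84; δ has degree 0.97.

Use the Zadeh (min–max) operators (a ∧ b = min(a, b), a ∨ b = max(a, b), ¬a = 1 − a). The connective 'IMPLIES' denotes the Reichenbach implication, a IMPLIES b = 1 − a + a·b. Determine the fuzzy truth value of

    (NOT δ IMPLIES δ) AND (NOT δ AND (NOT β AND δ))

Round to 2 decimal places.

0.03

NOT δ = 1 − 0.97 = 0.03
NOT δ IMPLIES δ  [Reichenbach: 1 − a + a·b] with a=0.03, b=0.97 → 1.00
NOT δ = 1 − 0.97 = 0.03
NOT β = 1 − 0.27 = 0.73
NOT β AND δ = min(a, b) on (0.73, 0.97) = 0.73
NOT δ AND (NOT β AND δ) = min(a, b) on (0.03, 0.73) = 0.03
(NOT δ IMPLIES δ) AND (NOT δ AND (NOT β AND δ)) = min(a, b) on (1.00, 0.03) = 0.03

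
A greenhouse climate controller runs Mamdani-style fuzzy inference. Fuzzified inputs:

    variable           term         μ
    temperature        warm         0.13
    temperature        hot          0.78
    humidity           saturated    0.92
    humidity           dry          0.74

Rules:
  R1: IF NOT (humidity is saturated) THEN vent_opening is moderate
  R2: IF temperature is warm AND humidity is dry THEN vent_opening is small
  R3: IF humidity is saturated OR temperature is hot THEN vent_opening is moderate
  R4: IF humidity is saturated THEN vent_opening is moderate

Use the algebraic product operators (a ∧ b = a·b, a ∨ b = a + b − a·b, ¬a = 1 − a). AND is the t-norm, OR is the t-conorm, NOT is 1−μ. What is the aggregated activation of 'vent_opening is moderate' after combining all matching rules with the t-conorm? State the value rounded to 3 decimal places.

R1: ¬saturated=1−0.92=0.08 → w = 0.0800
R2: warm=0.13, dry=0.74; AND[a·b] → w = 0.0962
R3: saturated=0.92, hot=0.78; OR[a + b − a·b] → w = 0.9824
R4: saturated=0.92 → w = 0.9200
Rules with consequent 'moderate': {R1, R3, R4} → strengths 0.0800, 0.9824, 0.9200
Aggregate via t-conorm [a + b − a·b]: 0.9987

0.999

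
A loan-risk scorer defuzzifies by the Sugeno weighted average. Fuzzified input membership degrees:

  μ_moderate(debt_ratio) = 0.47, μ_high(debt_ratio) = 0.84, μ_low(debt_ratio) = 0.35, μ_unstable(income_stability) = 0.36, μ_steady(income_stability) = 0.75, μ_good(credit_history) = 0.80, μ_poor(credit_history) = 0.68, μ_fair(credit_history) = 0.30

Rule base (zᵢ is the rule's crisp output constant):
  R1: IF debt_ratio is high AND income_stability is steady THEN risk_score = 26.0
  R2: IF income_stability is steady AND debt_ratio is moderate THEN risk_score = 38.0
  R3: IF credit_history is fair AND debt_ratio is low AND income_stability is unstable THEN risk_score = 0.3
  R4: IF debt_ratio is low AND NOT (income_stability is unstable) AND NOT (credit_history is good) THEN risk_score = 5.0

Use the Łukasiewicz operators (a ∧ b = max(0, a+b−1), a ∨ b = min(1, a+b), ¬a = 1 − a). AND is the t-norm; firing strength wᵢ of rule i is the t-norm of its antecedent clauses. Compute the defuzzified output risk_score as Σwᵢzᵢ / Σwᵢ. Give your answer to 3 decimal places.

R1 (z=26.0): high=0.84, steady=0.75; AND[max(0, a+b−1)] → w = 0.59
R2 (z=38.0): steady=0.75, moderate=0.47; AND[max(0, a+b−1)] → w = 0.22
R3 (z=0.3): fair=0.30, low=0.35, unstable=0.36; AND[max(0, a+b−1)] → w = 0.00
R4 (z=5.0): low=0.35, ¬unstable=1−0.36=0.64, ¬good=1−0.80=0.20; AND[max(0, a+b−1)] → w = 0.00
Weighted average = (0.59·26.0 + 0.22·38.0 + 0.00·0.3 + 0.00·5.0) / (0.59 + 0.22 + 0.00 + 0.00)
  = 23.7000 / 0.8100 = 29.259

29.259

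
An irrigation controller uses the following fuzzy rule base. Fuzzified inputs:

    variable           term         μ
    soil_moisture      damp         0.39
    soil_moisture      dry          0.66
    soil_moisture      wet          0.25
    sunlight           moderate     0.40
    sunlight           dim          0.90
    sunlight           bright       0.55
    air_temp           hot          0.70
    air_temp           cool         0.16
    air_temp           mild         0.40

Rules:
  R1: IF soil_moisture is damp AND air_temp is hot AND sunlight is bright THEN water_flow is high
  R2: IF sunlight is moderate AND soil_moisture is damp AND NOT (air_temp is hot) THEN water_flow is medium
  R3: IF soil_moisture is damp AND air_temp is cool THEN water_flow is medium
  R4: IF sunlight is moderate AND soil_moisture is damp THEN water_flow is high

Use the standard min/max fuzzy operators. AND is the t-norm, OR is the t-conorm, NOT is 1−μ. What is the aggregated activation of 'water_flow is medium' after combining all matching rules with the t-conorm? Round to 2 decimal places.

R1: damp=0.39, hot=0.70, bright=0.55; AND[min(a, b)] → w = 0.39
R2: moderate=0.40, damp=0.39, ¬hot=1−0.70=0.30; AND[min(a, b)] → w = 0.30
R3: damp=0.39, cool=0.16; AND[min(a, b)] → w = 0.16
R4: moderate=0.40, damp=0.39; AND[min(a, b)] → w = 0.39
Rules with consequent 'medium': {R2, R3} → strengths 0.30, 0.16
Aggregate via t-conorm [max(a, b)]: 0.30

0.30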